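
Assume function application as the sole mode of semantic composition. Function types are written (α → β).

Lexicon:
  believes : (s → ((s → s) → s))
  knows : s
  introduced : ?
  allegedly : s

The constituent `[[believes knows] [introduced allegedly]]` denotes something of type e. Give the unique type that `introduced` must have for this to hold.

At [[believes knows] [introduced allegedly]] (required: e): [believes knows] is ((s → s) → s), which is not a function with range e; hence [introduced allegedly] is the functor — type (((s → s) → s) → e).
At [introduced allegedly] (required: (((s → s) → s) → e)): allegedly is s, which is not a function with range (((s → s) → s) → e); hence introduced is the functor — type (s → (((s → s) → s) → e)).

(s → (((s → s) → s) → e))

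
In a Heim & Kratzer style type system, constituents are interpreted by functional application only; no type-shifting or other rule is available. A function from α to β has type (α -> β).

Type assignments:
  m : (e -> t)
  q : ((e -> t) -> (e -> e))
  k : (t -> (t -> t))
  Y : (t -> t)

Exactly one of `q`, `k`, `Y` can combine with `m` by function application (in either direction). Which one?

q

q — combines: q : ((e -> t) -> (e -> e)) takes m : (e -> t) as argument, giving (e -> e).
k : (t -> (t -> t)) — no; m wants e, and k wants t.
Y : (t -> t) — no; m wants e, and Y wants t.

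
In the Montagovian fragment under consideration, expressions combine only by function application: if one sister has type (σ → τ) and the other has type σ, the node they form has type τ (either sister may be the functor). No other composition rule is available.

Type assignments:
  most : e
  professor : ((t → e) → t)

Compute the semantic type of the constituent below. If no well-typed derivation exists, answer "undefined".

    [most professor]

[most professor]: e with ((t → e) → t) — neither is a function whose domain matches the other; composition fails here.

undefined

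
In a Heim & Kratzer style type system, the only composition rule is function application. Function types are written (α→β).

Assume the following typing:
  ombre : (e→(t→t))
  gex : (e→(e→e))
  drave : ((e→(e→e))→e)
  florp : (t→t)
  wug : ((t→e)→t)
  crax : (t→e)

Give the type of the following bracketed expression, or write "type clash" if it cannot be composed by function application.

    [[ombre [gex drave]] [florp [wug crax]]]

t

[gex drave]: functor drave : ((e→(e→e))→e), argument gex : (e→(e→e)); result e.
[ombre [gex drave]]: functor ombre : (e→(t→t)), argument [gex drave] : e; result (t→t).
[wug crax]: functor wug : ((t→e)→t), argument crax : (t→e); result t.
[florp [wug crax]]: functor florp : (t→t), argument [wug crax] : t; result t.
[[ombre [gex drave]] [florp [wug crax]]]: functor [ombre [gex drave]] : (t→t), argument [florp [wug crax]] : t; result t.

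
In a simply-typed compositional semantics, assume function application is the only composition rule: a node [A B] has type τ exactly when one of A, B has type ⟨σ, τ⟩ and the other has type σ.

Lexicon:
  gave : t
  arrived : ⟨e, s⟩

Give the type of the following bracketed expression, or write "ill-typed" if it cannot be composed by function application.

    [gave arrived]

ill-typed

[gave arrived]: t with ⟨e, s⟩ — neither is a function whose domain matches the other; composition fails here.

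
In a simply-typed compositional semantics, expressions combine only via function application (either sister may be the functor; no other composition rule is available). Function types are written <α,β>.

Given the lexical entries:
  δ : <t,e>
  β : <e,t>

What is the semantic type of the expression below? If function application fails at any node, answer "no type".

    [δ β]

no type

At [δ β]: neither <t,e> nor <e,t> can take the other as argument; the node is ill-typed.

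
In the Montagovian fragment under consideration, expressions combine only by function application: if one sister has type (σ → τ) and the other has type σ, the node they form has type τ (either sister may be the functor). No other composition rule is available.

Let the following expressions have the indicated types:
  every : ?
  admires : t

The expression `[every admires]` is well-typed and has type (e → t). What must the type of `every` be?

At [every admires] (required: (e → t)): admires is t, which is not a function with range (e → t); hence every is the functor — type (t → (e → t)).

(t → (e → t))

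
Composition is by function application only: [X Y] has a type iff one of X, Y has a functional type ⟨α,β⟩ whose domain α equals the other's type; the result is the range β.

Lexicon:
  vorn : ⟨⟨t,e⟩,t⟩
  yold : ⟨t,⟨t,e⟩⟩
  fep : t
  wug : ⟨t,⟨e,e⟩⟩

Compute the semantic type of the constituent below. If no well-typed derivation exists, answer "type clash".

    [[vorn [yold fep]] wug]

⟨e,e⟩

[yold fep] — yold of type ⟨t,⟨t,e⟩⟩ combines with fep of type t: type ⟨t,e⟩.
[vorn [yold fep]] — vorn of type ⟨⟨t,e⟩,t⟩ combines with [yold fep] of type ⟨t,e⟩: type t.
[[vorn [yold fep]] wug] — wug of type ⟨t,⟨e,e⟩⟩ combines with [vorn [yold fep]] of type t: type ⟨e,e⟩.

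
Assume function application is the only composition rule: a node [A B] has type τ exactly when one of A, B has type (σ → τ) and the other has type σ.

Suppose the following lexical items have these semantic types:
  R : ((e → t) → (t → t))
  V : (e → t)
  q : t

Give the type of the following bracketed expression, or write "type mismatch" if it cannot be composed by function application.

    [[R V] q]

t

[R V]: R is ((e → t) → (t → t)), V is (e → t); result (t → t).
[[R V] q]: [R V] is (t → t), q is t; result t.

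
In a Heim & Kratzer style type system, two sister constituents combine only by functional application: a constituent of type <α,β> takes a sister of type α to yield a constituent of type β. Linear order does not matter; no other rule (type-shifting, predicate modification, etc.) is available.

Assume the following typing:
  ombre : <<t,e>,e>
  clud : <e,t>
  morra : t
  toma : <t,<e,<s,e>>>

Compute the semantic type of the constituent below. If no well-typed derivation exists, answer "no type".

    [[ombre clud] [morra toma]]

[ombre clud]: <<t,e>,e> and <e,t> cannot combine by function application — type clash.

no type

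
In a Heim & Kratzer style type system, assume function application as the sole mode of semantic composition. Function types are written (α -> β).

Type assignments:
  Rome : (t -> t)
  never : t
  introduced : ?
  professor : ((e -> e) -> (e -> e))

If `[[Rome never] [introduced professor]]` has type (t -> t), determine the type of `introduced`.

(((e -> e) -> (e -> e)) -> (t -> (t -> t)))

[[Rome never] [introduced professor]] is required to be (t -> t). [Rome never] : t cannot yield (t -> t) as functor, so [introduced professor] : (t -> (t -> t)).
[introduced professor] is required to be (t -> (t -> t)). professor : ((e -> e) -> (e -> e)) cannot yield (t -> (t -> t)) as functor, so introduced : (((e -> e) -> (e -> e)) -> (t -> (t -> t))).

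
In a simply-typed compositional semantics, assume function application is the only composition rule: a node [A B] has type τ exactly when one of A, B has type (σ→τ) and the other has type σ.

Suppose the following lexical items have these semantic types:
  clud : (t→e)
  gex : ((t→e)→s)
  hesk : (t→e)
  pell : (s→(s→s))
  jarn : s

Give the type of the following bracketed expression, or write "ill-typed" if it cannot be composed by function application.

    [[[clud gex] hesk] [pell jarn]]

[clud gex]: ((t→e)→s) applied to (t→e) yields s.
[[clud gex] hesk]: s with (t→e) — neither is a function whose domain matches the other; composition fails here.

ill-typed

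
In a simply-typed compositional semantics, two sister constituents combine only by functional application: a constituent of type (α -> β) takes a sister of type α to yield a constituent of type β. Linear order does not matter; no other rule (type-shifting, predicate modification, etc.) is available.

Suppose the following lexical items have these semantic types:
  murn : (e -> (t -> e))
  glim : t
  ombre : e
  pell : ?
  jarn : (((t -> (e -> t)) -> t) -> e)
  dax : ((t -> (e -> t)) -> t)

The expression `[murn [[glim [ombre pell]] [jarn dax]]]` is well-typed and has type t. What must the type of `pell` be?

[murn [[glim [ombre pell]] [jarn dax]]] is required to be t. murn : (e -> (t -> e)) cannot yield t as functor, so [[glim [ombre pell]] [jarn dax]] : ((e -> (t -> e)) -> t).
[[glim [ombre pell]] [jarn dax]] is required to be ((e -> (t -> e)) -> t). [jarn dax] : e cannot yield ((e -> (t -> e)) -> t) as functor, so [glim [ombre pell]] : (e -> ((e -> (t -> e)) -> t)).
[glim [ombre pell]] is required to be (e -> ((e -> (t -> e)) -> t)). glim : t cannot yield (e -> ((e -> (t -> e)) -> t)) as functor, so [ombre pell] : (t -> (e -> ((e -> (t -> e)) -> t))).
[ombre pell] is required to be (t -> (e -> ((e -> (t -> e)) -> t))). ombre : e cannot yield (t -> (e -> ((e -> (t -> e)) -> t))) as functor, so pell : (e -> (t -> (e -> ((e -> (t -> e)) -> t)))).

(e -> (t -> (e -> ((e -> (t -> e)) -> t))))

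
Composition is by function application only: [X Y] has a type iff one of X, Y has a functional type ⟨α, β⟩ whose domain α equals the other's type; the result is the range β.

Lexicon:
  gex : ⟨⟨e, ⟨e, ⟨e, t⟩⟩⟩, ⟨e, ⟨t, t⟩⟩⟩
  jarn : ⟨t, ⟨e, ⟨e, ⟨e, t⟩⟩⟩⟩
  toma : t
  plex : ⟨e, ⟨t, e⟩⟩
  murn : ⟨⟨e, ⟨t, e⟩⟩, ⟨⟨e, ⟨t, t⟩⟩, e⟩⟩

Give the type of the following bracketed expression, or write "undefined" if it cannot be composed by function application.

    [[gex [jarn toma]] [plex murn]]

At [jarn toma], jarn : ⟨t, ⟨e, ⟨e, ⟨e, t⟩⟩⟩⟩ takes toma : t, giving ⟨e, ⟨e, ⟨e, t⟩⟩⟩.
At [gex [jarn toma]], gex : ⟨⟨e, ⟨e, ⟨e, t⟩⟩⟩, ⟨e, ⟨t, t⟩⟩⟩ takes [jarn toma] : ⟨e, ⟨e, ⟨e, t⟩⟩⟩, giving ⟨e, ⟨t, t⟩⟩.
At [plex murn], murn : ⟨⟨e, ⟨t, e⟩⟩, ⟨⟨e, ⟨t, t⟩⟩, e⟩⟩ takes plex : ⟨e, ⟨t, e⟩⟩, giving ⟨⟨e, ⟨t, t⟩⟩, e⟩.
At [[gex [jarn toma]] [plex murn]], [plex murn] : ⟨⟨e, ⟨t, t⟩⟩, e⟩ takes [gex [jarn toma]] : ⟨e, ⟨t, t⟩⟩, giving e.

e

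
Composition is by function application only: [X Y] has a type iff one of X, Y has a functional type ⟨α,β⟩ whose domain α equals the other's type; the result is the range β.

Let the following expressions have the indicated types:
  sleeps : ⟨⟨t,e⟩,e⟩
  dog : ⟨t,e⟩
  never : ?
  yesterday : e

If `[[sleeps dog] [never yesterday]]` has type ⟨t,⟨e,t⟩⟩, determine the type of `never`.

⟨e,⟨e,⟨t,⟨e,t⟩⟩⟩⟩

For [[sleeps dog] [never yesterday]] to have type ⟨t,⟨e,t⟩⟩ with [sleeps dog] of type e, [never yesterday] must be the function: [never yesterday] : ⟨e,⟨t,⟨e,t⟩⟩⟩.
For [never yesterday] to have type ⟨e,⟨t,⟨e,t⟩⟩⟩ with yesterday of type e, never must be the function: never : ⟨e,⟨e,⟨t,⟨e,t⟩⟩⟩⟩.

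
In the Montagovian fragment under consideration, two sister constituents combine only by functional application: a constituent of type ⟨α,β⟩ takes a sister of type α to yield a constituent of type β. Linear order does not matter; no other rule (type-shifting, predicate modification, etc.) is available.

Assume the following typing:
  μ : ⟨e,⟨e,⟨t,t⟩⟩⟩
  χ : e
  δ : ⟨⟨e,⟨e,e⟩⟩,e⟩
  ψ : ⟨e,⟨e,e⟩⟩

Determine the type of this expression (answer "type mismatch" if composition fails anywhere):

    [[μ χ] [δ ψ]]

⟨t,t⟩

At [μ χ], μ : ⟨e,⟨e,⟨t,t⟩⟩⟩ takes χ : e, giving ⟨e,⟨t,t⟩⟩.
At [δ ψ], δ : ⟨⟨e,⟨e,e⟩⟩,e⟩ takes ψ : ⟨e,⟨e,e⟩⟩, giving e.
At [[μ χ] [δ ψ]], [μ χ] : ⟨e,⟨t,t⟩⟩ takes [δ ψ] : e, giving ⟨t,t⟩.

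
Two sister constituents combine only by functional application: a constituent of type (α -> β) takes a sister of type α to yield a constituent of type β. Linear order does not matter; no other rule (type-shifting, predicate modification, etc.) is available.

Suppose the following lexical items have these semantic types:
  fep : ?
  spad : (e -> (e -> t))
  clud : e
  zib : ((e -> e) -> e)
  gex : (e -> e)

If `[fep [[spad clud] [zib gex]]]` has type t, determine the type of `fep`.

For [fep [[spad clud] [zib gex]]] to have type t with [[spad clud] [zib gex]] of type t, fep must be the function: fep : (t -> t).

(t -> t)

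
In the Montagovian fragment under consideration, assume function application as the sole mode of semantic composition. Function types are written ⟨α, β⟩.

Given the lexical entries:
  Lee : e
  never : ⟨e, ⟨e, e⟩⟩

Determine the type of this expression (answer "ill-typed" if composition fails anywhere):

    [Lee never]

⟨e, e⟩

[Lee never]: functor never : ⟨e, ⟨e, e⟩⟩, argument Lee : e; result ⟨e, e⟩.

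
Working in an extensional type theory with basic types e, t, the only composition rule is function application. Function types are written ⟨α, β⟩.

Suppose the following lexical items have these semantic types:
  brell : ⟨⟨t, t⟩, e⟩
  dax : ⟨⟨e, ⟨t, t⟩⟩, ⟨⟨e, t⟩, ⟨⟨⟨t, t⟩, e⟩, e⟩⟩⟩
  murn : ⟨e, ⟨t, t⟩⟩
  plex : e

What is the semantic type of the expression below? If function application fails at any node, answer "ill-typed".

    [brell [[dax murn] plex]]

[dax murn]: dax is ⟨⟨e, ⟨t, t⟩⟩, ⟨⟨e, t⟩, ⟨⟨⟨t, t⟩, e⟩, e⟩⟩⟩, murn is ⟨e, ⟨t, t⟩⟩; result ⟨⟨e, t⟩, ⟨⟨⟨t, t⟩, e⟩, e⟩⟩.
At [[dax murn] plex]: neither ⟨⟨e, t⟩, ⟨⟨⟨t, t⟩, e⟩, e⟩⟩ nor e can take the other as argument; the node is ill-typed.

ill-typed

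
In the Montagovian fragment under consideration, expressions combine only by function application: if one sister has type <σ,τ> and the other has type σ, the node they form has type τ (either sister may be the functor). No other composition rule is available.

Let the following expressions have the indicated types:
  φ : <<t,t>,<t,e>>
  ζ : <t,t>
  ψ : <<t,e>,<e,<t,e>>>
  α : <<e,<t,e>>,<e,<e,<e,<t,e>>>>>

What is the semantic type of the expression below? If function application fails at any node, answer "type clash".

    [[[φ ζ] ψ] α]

[φ ζ]: functor φ : <<t,t>,<t,e>>, argument ζ : <t,t>; result <t,e>.
[[φ ζ] ψ]: functor ψ : <<t,e>,<e,<t,e>>>, argument [φ ζ] : <t,e>; result <e,<t,e>>.
[[[φ ζ] ψ] α]: functor α : <<e,<t,e>>,<e,<e,<e,<t,e>>>>>, argument [[φ ζ] ψ] : <e,<t,e>>; result <e,<e,<e,<t,e>>>>.

<e,<e,<e,<t,e>>>>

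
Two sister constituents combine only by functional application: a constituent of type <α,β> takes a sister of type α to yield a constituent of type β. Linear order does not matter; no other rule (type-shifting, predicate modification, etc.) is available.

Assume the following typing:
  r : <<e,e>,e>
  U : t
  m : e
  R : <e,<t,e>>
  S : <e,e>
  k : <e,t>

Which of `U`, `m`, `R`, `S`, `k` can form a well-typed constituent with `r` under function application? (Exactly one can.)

U : t — r needs <e,e>; U needs nothing (atomic); neither fits.
m : e — r needs <e,e>; m needs nothing (atomic); neither fits.
R : <e,<t,e>> — r needs <e,e>; R needs e; neither fits.
S — combines: r : <<e,e>,e> takes S : <e,e> as argument, giving e.
k : <e,t> — r needs <e,e>; k needs e; neither fits.

S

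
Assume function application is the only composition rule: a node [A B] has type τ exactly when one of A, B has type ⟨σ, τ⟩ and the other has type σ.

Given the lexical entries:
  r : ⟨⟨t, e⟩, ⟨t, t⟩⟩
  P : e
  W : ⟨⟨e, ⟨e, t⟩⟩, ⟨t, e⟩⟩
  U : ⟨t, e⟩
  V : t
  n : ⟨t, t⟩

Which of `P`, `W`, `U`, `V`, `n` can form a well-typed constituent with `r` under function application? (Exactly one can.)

U

P : e — neither side's domain matches the other.
W : ⟨⟨e, ⟨e, t⟩⟩, ⟨t, e⟩⟩ — neither side's domain matches the other.
U — combines: r : ⟨⟨t, e⟩, ⟨t, t⟩⟩ takes U : ⟨t, e⟩ as argument, giving ⟨t, t⟩.
V : t — neither side's domain matches the other.
n : ⟨t, t⟩ — neither side's domain matches the other.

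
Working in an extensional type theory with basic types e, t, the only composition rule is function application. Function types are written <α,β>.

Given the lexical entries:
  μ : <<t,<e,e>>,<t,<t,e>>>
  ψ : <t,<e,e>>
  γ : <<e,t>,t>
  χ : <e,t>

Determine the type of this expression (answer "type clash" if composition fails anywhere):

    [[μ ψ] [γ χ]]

[μ ψ]: functor μ : <<t,<e,e>>,<t,<t,e>>>, argument ψ : <t,<e,e>>; result <t,<t,e>>.
[γ χ]: functor γ : <<e,t>,t>, argument χ : <e,t>; result t.
[[μ ψ] [γ χ]]: functor [μ ψ] : <t,<t,e>>, argument [γ χ] : t; result <t,e>.

<t,e>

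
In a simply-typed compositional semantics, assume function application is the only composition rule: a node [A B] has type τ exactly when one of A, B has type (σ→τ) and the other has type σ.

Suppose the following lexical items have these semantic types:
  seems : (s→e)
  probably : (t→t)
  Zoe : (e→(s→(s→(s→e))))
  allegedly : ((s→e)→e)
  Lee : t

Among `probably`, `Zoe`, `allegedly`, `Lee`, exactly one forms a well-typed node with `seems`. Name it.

probably : (t→t) — does not combine with seems.
Zoe : (e→(s→(s→(s→e)))) — does not combine with seems.
allegedly — combines: allegedly : ((s→e)→e) takes seems : (s→e) as argument, giving e.
Lee : t — does not combine with seems.

allegedly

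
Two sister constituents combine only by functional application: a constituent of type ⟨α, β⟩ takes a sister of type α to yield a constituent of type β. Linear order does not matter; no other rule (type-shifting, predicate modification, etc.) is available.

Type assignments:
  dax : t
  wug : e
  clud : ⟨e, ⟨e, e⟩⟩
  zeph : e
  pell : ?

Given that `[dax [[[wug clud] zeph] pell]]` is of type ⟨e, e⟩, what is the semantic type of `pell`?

⟨e, ⟨t, ⟨e, e⟩⟩⟩

For [dax [[[wug clud] zeph] pell]] to have type ⟨e, e⟩ with dax of type t, [[[wug clud] zeph] pell] must be the function: [[[wug clud] zeph] pell] : ⟨t, ⟨e, e⟩⟩.
For [[[wug clud] zeph] pell] to have type ⟨t, ⟨e, e⟩⟩ with [[wug clud] zeph] of type e, pell must be the function: pell : ⟨e, ⟨t, ⟨e, e⟩⟩⟩.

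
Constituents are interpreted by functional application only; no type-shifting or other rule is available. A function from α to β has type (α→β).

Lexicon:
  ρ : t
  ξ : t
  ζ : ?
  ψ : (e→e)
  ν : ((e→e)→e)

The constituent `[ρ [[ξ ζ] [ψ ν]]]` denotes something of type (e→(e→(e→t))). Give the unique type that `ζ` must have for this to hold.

At [ρ [[ξ ζ] [ψ ν]]] (required: (e→(e→(e→t)))): ρ is t, which is not a function with range (e→(e→(e→t))); hence [[ξ ζ] [ψ ν]] is the functor — type (t→(e→(e→(e→t)))).
At [[ξ ζ] [ψ ν]] (required: (t→(e→(e→(e→t))))): [ψ ν] is e, which is not a function with range (t→(e→(e→(e→t)))); hence [ξ ζ] is the functor — type (e→(t→(e→(e→(e→t))))).
At [ξ ζ] (required: (e→(t→(e→(e→(e→t)))))): ξ is t, which is not a function with range (e→(t→(e→(e→(e→t))))); hence ζ is the functor — type (t→(e→(t→(e→(e→(e→t)))))).

(t→(e→(t→(e→(e→(e→t))))))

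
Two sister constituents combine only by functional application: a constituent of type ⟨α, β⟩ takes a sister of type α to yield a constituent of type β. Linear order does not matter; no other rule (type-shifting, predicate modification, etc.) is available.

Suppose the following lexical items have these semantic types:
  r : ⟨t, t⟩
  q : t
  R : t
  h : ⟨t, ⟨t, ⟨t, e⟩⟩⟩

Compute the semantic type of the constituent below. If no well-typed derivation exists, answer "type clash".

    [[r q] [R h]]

[r q]: functor r : ⟨t, t⟩, argument q : t; result t.
[R h]: functor h : ⟨t, ⟨t, ⟨t, e⟩⟩⟩, argument R : t; result ⟨t, ⟨t, e⟩⟩.
[[r q] [R h]]: functor [R h] : ⟨t, ⟨t, e⟩⟩, argument [r q] : t; result ⟨t, e⟩.

⟨t, e⟩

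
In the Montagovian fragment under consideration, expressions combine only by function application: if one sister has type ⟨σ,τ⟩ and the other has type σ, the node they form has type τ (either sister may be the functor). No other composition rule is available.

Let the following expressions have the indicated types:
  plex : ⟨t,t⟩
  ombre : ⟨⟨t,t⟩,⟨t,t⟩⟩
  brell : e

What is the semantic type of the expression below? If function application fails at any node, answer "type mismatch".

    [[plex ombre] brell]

[plex ombre]: ⟨⟨t,t⟩,⟨t,t⟩⟩ applied to ⟨t,t⟩ yields ⟨t,t⟩.
[[plex ombre] brell]: ⟨t,t⟩ and e cannot combine by function application — type clash.

type mismatch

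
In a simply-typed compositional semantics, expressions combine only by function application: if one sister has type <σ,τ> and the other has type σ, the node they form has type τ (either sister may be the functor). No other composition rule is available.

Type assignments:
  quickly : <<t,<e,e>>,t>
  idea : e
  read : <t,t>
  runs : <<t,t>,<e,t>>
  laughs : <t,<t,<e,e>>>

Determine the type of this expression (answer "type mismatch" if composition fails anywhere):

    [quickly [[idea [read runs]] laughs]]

[read runs]: functor runs : <<t,t>,<e,t>>, argument read : <t,t>; result <e,t>.
[idea [read runs]]: functor [read runs] : <e,t>, argument idea : e; result t.
[[idea [read runs]] laughs]: functor laughs : <t,<t,<e,e>>>, argument [idea [read runs]] : t; result <t,<e,e>>.
[quickly [[idea [read runs]] laughs]]: functor quickly : <<t,<e,e>>,t>, argument [[idea [read runs]] laughs] : <t,<e,e>>; result t.

t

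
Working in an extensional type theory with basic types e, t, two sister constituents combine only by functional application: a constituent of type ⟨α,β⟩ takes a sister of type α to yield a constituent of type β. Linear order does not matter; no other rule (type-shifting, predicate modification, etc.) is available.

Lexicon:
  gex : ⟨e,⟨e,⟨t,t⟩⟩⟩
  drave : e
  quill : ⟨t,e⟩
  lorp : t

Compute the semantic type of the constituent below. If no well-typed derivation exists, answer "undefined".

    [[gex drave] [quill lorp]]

⟨t,t⟩

[gex drave]: functor gex : ⟨e,⟨e,⟨t,t⟩⟩⟩, argument drave : e; result ⟨e,⟨t,t⟩⟩.
[quill lorp]: functor quill : ⟨t,e⟩, argument lorp : t; result e.
[[gex drave] [quill lorp]]: functor [gex drave] : ⟨e,⟨t,t⟩⟩, argument [quill lorp] : e; result ⟨t,t⟩.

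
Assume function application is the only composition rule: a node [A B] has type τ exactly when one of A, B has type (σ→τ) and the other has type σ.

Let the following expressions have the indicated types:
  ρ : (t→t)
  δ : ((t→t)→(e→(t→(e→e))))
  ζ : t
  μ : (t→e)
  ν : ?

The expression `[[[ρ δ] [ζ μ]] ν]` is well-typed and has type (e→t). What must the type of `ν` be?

((t→(e→e))→(e→t))

At [[[ρ δ] [ζ μ]] ν] (required: (e→t)): [[ρ δ] [ζ μ]] is (t→(e→e)), which is not a function with range (e→t); hence ν is the functor — type ((t→(e→e))→(e→t)).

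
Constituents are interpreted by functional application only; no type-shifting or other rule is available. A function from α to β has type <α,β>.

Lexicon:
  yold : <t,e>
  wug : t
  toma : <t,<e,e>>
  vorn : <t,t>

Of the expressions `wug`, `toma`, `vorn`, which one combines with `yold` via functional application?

wug

wug — combines: yold : <t,e> takes wug : t as argument, giving e.
toma : <t,<e,e>> — does not combine with yold.
vorn : <t,t> — does not combine with yold.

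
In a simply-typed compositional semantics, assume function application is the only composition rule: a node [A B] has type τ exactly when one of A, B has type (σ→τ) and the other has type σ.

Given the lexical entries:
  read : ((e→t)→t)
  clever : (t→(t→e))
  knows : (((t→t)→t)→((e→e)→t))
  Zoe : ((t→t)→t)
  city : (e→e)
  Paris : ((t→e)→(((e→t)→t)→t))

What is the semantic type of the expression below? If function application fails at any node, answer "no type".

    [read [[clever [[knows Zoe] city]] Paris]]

[knows Zoe]: knows is (((t→t)→t)→((e→e)→t)), Zoe is ((t→t)→t); result ((e→e)→t).
[[knows Zoe] city]: [knows Zoe] is ((e→e)→t), city is (e→e); result t.
[clever [[knows Zoe] city]]: clever is (t→(t→e)), [[knows Zoe] city] is t; result (t→e).
[[clever [[knows Zoe] city]] Paris]: Paris is ((t→e)→(((e→t)→t)→t)), [clever [[knows Zoe] city]] is (t→e); result (((e→t)→t)→t).
[read [[clever [[knows Zoe] city]] Paris]]: [[clever [[knows Zoe] city]] Paris] is (((e→t)→t)→t), read is ((e→t)→t); result t.

t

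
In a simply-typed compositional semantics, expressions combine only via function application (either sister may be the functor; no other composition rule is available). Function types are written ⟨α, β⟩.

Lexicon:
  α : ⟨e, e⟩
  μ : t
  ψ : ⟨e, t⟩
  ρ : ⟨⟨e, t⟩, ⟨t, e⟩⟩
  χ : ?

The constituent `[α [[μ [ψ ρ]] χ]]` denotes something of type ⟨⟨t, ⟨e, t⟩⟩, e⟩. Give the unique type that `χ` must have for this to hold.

At [α [[μ [ψ ρ]] χ]] (required: ⟨⟨t, ⟨e, t⟩⟩, e⟩): α is ⟨e, e⟩, which is not a function with range ⟨⟨t, ⟨e, t⟩⟩, e⟩; hence [[μ [ψ ρ]] χ] is the functor — type ⟨⟨e, e⟩, ⟨⟨t, ⟨e, t⟩⟩, e⟩⟩.
At [[μ [ψ ρ]] χ] (required: ⟨⟨e, e⟩, ⟨⟨t, ⟨e, t⟩⟩, e⟩⟩): [μ [ψ ρ]] is e, which is not a function with range ⟨⟨e, e⟩, ⟨⟨t, ⟨e, t⟩⟩, e⟩⟩; hence χ is the functor — type ⟨e, ⟨⟨e, e⟩, ⟨⟨t, ⟨e, t⟩⟩, e⟩⟩⟩.

⟨e, ⟨⟨e, e⟩, ⟨⟨t, ⟨e, t⟩⟩, e⟩⟩⟩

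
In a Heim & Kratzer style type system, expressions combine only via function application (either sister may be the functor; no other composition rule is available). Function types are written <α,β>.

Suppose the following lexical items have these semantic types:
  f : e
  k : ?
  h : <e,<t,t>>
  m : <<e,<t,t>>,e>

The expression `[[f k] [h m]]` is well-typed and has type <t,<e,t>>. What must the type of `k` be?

<e,<e,<t,<e,t>>>>

At [[f k] [h m]] (required: <t,<e,t>>): [h m] is e, which is not a function with range <t,<e,t>>; hence [f k] is the functor — type <e,<t,<e,t>>>.
At [f k] (required: <e,<t,<e,t>>>): f is e, which is not a function with range <e,<t,<e,t>>>; hence k is the functor — type <e,<e,<t,<e,t>>>>.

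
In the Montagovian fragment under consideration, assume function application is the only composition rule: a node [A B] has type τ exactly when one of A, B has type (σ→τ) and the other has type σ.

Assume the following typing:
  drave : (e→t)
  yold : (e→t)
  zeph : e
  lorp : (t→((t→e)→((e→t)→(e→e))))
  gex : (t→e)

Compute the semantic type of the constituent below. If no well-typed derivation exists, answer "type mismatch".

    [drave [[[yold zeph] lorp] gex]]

At [yold zeph], yold : (e→t) takes zeph : e, giving t.
At [[yold zeph] lorp], lorp : (t→((t→e)→((e→t)→(e→e)))) takes [yold zeph] : t, giving ((t→e)→((e→t)→(e→e))).
At [[[yold zeph] lorp] gex], [[yold zeph] lorp] : ((t→e)→((e→t)→(e→e))) takes gex : (t→e), giving ((e→t)→(e→e)).
At [drave [[[yold zeph] lorp] gex]], [[[yold zeph] lorp] gex] : ((e→t)→(e→e)) takes drave : (e→t), giving (e→e).

(e→e)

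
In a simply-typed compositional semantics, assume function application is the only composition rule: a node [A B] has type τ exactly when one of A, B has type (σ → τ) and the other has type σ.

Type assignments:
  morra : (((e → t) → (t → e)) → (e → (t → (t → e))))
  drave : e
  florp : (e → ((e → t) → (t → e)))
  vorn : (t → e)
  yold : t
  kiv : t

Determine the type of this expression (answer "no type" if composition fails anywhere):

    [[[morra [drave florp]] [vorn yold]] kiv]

[drave florp]: (e → ((e → t) → (t → e))) applied to e yields ((e → t) → (t → e)).
[morra [drave florp]]: (((e → t) → (t → e)) → (e → (t → (t → e)))) applied to ((e → t) → (t → e)) yields (e → (t → (t → e))).
[vorn yold]: (t → e) applied to t yields e.
[[morra [drave florp]] [vorn yold]]: (e → (t → (t → e))) applied to e yields (t → (t → e)).
[[[morra [drave florp]] [vorn yold]] kiv]: (t → (t → e)) applied to t yields (t → e).

(t → e)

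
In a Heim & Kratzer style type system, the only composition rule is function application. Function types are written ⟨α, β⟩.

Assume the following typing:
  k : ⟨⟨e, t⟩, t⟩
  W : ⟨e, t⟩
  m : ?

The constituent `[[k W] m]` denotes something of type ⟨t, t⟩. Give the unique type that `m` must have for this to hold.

For [[k W] m] to have type ⟨t, t⟩ with [k W] of type t, m must be the function: m : ⟨t, ⟨t, t⟩⟩.

⟨t, ⟨t, t⟩⟩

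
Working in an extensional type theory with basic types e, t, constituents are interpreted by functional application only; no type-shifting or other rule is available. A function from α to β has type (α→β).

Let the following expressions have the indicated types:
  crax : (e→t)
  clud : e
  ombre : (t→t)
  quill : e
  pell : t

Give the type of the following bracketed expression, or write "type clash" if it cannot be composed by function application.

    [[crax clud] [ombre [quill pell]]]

[crax clud]: functor crax : (e→t), argument clud : e; result t.
[quill pell]: e with t — neither is a function whose domain matches the other; composition fails here.

type clash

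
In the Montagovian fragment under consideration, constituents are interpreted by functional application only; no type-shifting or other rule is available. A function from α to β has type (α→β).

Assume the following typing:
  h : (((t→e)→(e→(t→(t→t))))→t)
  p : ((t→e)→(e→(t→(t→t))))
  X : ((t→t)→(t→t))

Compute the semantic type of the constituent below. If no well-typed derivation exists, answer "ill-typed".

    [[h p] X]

At [h p], h : (((t→e)→(e→(t→(t→t))))→t) takes p : ((t→e)→(e→(t→(t→t)))), giving t.
[[h p] X]: t with ((t→t)→(t→t)) — neither is a function whose domain matches the other; composition fails here.

ill-typed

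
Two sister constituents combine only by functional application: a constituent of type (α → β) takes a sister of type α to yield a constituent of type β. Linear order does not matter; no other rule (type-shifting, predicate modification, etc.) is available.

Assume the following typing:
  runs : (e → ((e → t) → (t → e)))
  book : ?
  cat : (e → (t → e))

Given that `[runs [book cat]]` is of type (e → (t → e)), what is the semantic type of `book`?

For [runs [book cat]] to have type (e → (t → e)) with runs of type (e → ((e → t) → (t → e))), [book cat] must be the function: [book cat] : ((e → ((e → t) → (t → e))) → (e → (t → e))).
For [book cat] to have type ((e → ((e → t) → (t → e))) → (e → (t → e))) with cat of type (e → (t → e)), book must be the function: book : ((e → (t → e)) → ((e → ((e → t) → (t → e))) → (e → (t → e)))).

((e → (t → e)) → ((e → ((e → t) → (t → e))) → (e → (t → e))))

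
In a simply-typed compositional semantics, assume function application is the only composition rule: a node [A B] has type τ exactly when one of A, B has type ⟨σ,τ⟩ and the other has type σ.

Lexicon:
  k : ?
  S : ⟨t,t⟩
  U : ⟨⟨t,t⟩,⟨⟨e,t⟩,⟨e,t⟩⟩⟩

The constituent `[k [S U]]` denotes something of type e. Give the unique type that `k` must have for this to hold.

For [k [S U]] to have type e with [S U] of type ⟨⟨e,t⟩,⟨e,t⟩⟩, k must be the function: k : ⟨⟨⟨e,t⟩,⟨e,t⟩⟩,e⟩.

⟨⟨⟨e,t⟩,⟨e,t⟩⟩,e⟩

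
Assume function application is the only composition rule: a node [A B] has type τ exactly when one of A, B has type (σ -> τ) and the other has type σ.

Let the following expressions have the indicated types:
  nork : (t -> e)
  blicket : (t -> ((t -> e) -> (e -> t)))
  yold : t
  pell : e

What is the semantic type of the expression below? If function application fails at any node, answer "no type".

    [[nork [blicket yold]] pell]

At [blicket yold], blicket : (t -> ((t -> e) -> (e -> t))) takes yold : t, giving ((t -> e) -> (e -> t)).
At [nork [blicket yold]], [blicket yold] : ((t -> e) -> (e -> t)) takes nork : (t -> e), giving (e -> t).
At [[nork [blicket yold]] pell], [nork [blicket yold]] : (e -> t) takes pell : e, giving t.

t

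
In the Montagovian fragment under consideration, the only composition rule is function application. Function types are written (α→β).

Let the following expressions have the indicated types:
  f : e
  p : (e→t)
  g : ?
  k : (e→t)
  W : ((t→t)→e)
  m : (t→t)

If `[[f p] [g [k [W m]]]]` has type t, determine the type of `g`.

(t→(t→t))

For [[f p] [g [k [W m]]]] to have type t with [f p] of type t, [g [k [W m]]] must be the function: [g [k [W m]]] : (t→t).
For [g [k [W m]]] to have type (t→t) with [k [W m]] of type t, g must be the function: g : (t→(t→t)).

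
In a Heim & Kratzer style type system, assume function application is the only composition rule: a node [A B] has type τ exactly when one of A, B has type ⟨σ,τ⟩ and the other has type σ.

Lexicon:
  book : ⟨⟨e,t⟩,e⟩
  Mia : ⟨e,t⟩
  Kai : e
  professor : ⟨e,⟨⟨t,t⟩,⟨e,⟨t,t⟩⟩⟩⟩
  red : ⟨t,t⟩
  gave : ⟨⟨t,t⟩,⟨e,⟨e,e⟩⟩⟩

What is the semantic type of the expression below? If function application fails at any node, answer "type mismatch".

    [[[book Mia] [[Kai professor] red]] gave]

[book Mia]: functor book : ⟨⟨e,t⟩,e⟩, argument Mia : ⟨e,t⟩; result e.
[Kai professor]: functor professor : ⟨e,⟨⟨t,t⟩,⟨e,⟨t,t⟩⟩⟩⟩, argument Kai : e; result ⟨⟨t,t⟩,⟨e,⟨t,t⟩⟩⟩.
[[Kai professor] red]: functor [Kai professor] : ⟨⟨t,t⟩,⟨e,⟨t,t⟩⟩⟩, argument red : ⟨t,t⟩; result ⟨e,⟨t,t⟩⟩.
[[book Mia] [[Kai professor] red]]: functor [[Kai professor] red] : ⟨e,⟨t,t⟩⟩, argument [book Mia] : e; result ⟨t,t⟩.
[[[book Mia] [[Kai professor] red]] gave]: functor gave : ⟨⟨t,t⟩,⟨e,⟨e,e⟩⟩⟩, argument [[book Mia] [[Kai professor] red]] : ⟨t,t⟩; result ⟨e,⟨e,e⟩⟩.

⟨e,⟨e,e⟩⟩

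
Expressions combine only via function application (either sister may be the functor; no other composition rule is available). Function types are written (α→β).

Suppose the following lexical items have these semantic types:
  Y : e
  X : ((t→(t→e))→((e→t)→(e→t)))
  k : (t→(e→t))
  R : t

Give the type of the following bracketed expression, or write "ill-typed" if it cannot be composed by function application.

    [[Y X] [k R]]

ill-typed

At [Y X]: neither e nor ((t→(t→e))→((e→t)→(e→t))) can take the other as argument; the node is ill-typed.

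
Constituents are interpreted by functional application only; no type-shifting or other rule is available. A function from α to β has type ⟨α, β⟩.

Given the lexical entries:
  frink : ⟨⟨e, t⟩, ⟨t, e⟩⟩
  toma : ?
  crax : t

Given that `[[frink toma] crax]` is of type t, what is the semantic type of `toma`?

At [[frink toma] crax] (required: t): crax is t, which is not a function with range t; hence [frink toma] is the functor — type ⟨t, t⟩.
At [frink toma] (required: ⟨t, t⟩): frink is ⟨⟨e, t⟩, ⟨t, e⟩⟩, which is not a function with range ⟨t, t⟩; hence toma is the functor — type ⟨⟨⟨e, t⟩, ⟨t, e⟩⟩, ⟨t, t⟩⟩.

⟨⟨⟨e, t⟩, ⟨t, e⟩⟩, ⟨t, t⟩⟩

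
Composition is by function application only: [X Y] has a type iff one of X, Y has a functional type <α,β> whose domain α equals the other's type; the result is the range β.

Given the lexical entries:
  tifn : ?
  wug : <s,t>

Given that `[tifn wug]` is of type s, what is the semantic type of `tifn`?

[tifn wug] is required to be s. wug : <s,t> cannot yield s as functor, so tifn : <<s,t>,s>.

<<s,t>,s>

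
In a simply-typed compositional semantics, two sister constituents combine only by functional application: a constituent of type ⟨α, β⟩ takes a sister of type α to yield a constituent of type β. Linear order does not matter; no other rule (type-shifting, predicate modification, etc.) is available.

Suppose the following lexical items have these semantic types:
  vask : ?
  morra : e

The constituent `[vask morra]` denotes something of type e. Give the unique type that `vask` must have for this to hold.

[vask morra] must have type e. The sister morra has type e; that is not a function onto e, so vask must be the functor, of type ⟨e, e⟩.

⟨e, e⟩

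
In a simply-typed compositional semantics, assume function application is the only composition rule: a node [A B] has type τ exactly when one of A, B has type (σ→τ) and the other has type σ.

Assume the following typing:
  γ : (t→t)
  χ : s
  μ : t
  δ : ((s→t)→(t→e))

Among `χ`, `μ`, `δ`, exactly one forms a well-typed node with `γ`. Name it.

χ : s — no; γ wants t, and χ wants nothing (atomic).
μ — combines: γ : (t→t) takes μ : t as argument, giving t.
δ : ((s→t)→(t→e)) — no; γ wants t, and δ wants (s→t).

μ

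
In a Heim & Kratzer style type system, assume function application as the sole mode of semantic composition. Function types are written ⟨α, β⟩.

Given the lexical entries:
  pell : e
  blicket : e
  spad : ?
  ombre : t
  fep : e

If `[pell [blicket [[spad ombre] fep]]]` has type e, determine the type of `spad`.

At [pell [blicket [[spad ombre] fep]]] (required: e): pell is e, which is not a function with range e; hence [blicket [[spad ombre] fep]] is the functor — type ⟨e, e⟩.
At [blicket [[spad ombre] fep]] (required: ⟨e, e⟩): blicket is e, which is not a function with range ⟨e, e⟩; hence [[spad ombre] fep] is the functor — type ⟨e, ⟨e, e⟩⟩.
At [[spad ombre] fep] (required: ⟨e, ⟨e, e⟩⟩): fep is e, which is not a function with range ⟨e, ⟨e, e⟩⟩; hence [spad ombre] is the functor — type ⟨e, ⟨e, ⟨e, e⟩⟩⟩.
At [spad ombre] (required: ⟨e, ⟨e, ⟨e, e⟩⟩⟩): ombre is t, which is not a function with range ⟨e, ⟨e, ⟨e, e⟩⟩⟩; hence spad is the functor — type ⟨t, ⟨e, ⟨e, ⟨e, e⟩⟩⟩⟩.

⟨t, ⟨e, ⟨e, ⟨e, e⟩⟩⟩⟩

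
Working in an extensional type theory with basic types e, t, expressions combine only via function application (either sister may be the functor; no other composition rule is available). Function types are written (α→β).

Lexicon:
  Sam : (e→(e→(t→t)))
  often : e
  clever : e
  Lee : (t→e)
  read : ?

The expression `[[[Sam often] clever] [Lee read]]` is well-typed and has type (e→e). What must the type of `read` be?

((t→e)→((t→t)→(e→e)))

At [[[Sam often] clever] [Lee read]] (required: (e→e)): [[Sam often] clever] is (t→t), which is not a function with range (e→e); hence [Lee read] is the functor — type ((t→t)→(e→e)).
At [Lee read] (required: ((t→t)→(e→e))): Lee is (t→e), which is not a function with range ((t→t)→(e→e)); hence read is the functor — type ((t→e)→((t→t)→(e→e))).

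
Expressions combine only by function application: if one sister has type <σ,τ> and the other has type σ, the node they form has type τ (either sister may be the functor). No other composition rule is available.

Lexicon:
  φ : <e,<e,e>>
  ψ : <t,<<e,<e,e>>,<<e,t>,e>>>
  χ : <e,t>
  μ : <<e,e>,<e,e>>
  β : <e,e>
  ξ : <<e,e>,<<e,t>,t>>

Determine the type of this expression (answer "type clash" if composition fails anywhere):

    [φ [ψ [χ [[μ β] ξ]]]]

At [μ β], μ : <<e,e>,<e,e>> takes β : <e,e>, giving <e,e>.
At [[μ β] ξ], ξ : <<e,e>,<<e,t>,t>> takes [μ β] : <e,e>, giving <<e,t>,t>.
At [χ [[μ β] ξ]], [[μ β] ξ] : <<e,t>,t> takes χ : <e,t>, giving t.
At [ψ [χ [[μ β] ξ]]], ψ : <t,<<e,<e,e>>,<<e,t>,e>>> takes [χ [[μ β] ξ]] : t, giving <<e,<e,e>>,<<e,t>,e>>.
At [φ [ψ [χ [[μ β] ξ]]]], [ψ [χ [[μ β] ξ]]] : <<e,<e,e>>,<<e,t>,e>> takes φ : <e,<e,e>>, giving <<e,t>,e>.

<<e,t>,e>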